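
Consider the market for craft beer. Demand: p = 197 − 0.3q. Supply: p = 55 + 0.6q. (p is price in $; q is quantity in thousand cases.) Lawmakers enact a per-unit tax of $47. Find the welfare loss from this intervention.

$1227.22 thousand

Competitive equilibrium: 197 − 0.3q = 55 + 0.6q → q* = 157.7778, p* = 149.6667.
With the tax, the buyer price exceeds the seller price by 47: (197 − 0.3q) − (55 + 0.6q) = 47 → q' = 105.5556.
Δq = 157.7778 − 105.5556 = 52.2222; the wedge equals the tax, 47.
The triangle = ½ × 52.2222 × 47 = $1227.22 thousand.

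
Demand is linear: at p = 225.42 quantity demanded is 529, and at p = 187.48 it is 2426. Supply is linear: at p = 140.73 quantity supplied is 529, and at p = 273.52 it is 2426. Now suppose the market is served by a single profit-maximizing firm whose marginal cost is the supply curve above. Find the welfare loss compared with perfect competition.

Demand slope = (187.48 − 225.42)/(2426 − 529) = −0.02, so p = 236 − 0.02q.
Supply slope = (273.52 − 140.73)/(2426 − 529) = 0.07, so p = 103.7 + 0.07q.
Competitive equilibrium: 236 − 0.02q = 103.7 + 0.07q → q* = 1470, p* = 206.6.
Marginal revenue: MR = 236 − 0.04q. Set MR = MC: 236 − 0.04q = 103.7 + 0.07q → q_m = 1202.72727.
Price p_m = 236 − 0.02·1202.72727 = 211.94545; MC(q_m) = 103.7 + 0.07·1202.72727 = 187.89091.
Competitive q* = 1470, so Δq = 267.27273; wedge = 211.94545 − 187.89091 = 24.05454.
Welfare loss = ½ × 267.27273 × 24.05454 = 3214.56.

3214.56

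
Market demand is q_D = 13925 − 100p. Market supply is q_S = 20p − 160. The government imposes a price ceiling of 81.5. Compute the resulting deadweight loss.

15444.19

In inverse form: demand p = 139.25 − 0.01q, supply p = 8 + 0.05q.
Competitive equilibrium: 139.25 − 0.01q = 8 + 0.05q → q* = 2187.5, p* = 117.375.
At the ceiling p = 81.5, quantity supplied = (81.5 − 8)/0.05 = 1470.
Willingness to pay at q' = 1470: 139.25 − 0.01·1470 = 124.55.
Δq = 2187.5 − 1470 = 717.5; wedge = 124.55 − 81.5 = 43.05.
The triangle = ½ × 717.5 × 43.05 = 15444.19.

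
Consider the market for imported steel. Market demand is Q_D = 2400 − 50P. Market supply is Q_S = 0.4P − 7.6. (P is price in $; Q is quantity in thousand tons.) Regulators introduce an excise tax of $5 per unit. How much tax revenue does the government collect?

In inverse form: demand P = 48 − 0.02Q, supply P = 19 + 2.5Q.
Competitive equilibrium: 48 − 0.02Q = 19 + 2.5Q → Q* = 11.5079, P* = 47.7698.
With the tax, the buyer price exceeds the seller price by 5: (48 − 0.02Q) − (19 + 2.5Q) = 5 → Q' = 9.5238.
Tax revenue = 5 × 9.5238 = $47.62 thousand.

$47.62 thousand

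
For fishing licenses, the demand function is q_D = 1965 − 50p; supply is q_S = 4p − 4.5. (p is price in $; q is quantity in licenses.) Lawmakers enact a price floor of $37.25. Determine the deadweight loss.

$204.17

In inverse form: demand p = 39.3 − 0.02q, supply p = 1.125 + 0.25q.
Competitive equilibrium: 39.3 − 0.02q = 1.125 + 0.25q → q* = 141.3889, p* = 36.4722.
At the floor p = 37.25, quantity demanded = (39.3 − 37.25)/0.02 = 102.5.
Sellers' marginal cost at q' = 102.5: 1.125 + 0.25·102.5 = 26.75.
Δq = 141.3889 − 102.5 = 38.8889; wedge = 37.25 − 26.75 = 10.5.
Welfare loss = ½ × 38.8889 × 10.5 = $204.17.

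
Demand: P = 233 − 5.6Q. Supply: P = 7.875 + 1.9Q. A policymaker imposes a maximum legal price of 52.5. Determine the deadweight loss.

159.89

Competitive equilibrium: 233 − 5.6Q = 7.875 + 1.9Q → Q* = 30.01667, P* = 64.90667.
At the ceiling P = 52.5, quantity supplied = (52.5 − 7.875)/1.9 = 23.48684.
Willingness to pay at Q' = 23.48684: 233 − 5.6·23.48684 = 101.4737.
ΔQ = 30.01667 − 23.48684 = 6.52983; wedge = 101.4737 − 52.5 = 48.9737.
Welfare loss = ½ × 6.52983 × 48.9737 = 159.89.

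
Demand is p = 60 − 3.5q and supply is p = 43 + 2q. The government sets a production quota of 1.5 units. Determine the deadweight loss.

6.96

Competitive equilibrium: 60 − 3.5q = 43 + 2q → q* = 3.0909, p* = 49.1818.
At q = 1.5: demand price = 60 − 3.5·1.5 = 54.75; supply price = 43 + 2·1.5 = 46.
Δq = 3.0909 − 1.5 = 1.5909; wedge = 54.75 − 46 = 8.75.
The triangle = ½ × 1.5909 × 8.75 = 6.96.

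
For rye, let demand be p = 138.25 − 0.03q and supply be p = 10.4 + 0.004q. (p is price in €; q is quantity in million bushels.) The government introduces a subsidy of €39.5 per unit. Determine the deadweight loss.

€22944.85 million

Competitive equilibrium: 138.25 − 0.03q = 10.4 + 0.004q → q* = 3760.2941, p* = 25.4412.
The subsidy lowers effective supply by 39.5: p = 0.004q − 29.1.
New quantity: 138.25 − 0.03q = 0.004q − 29.1 → q' = 4922.0588.
Overproduction Δq = 4922.0588 − 3760.2941 = 1161.7647; wedge = subsidy = 39.5.
DWL = ½ × 1161.7647 × 39.5 = €22944.85 million.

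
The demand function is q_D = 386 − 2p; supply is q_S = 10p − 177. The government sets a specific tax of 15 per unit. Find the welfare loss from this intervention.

187.50

In inverse form: demand p = 193 − 0.5q, supply p = 17.7 + 0.1q.
Competitive equilibrium: 193 − 0.5q = 17.7 + 0.1q → q* = 292.1667, p* = 46.9167.
With the tax, the buyer price exceeds the seller price by 15: (193 − 0.5q) − (17.7 + 0.1q) = 15 → q' = 267.1667.
Δq = 292.1667 − 267.1667 = 25; the wedge equals the tax, 15.
Welfare loss = ½ × 25 × 15 = 187.50.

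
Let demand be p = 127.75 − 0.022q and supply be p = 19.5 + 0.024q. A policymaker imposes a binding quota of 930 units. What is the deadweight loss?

46590.44

Competitive equilibrium: 127.75 − 0.022q = 19.5 + 0.024q → q* = 2353.26087, p* = 75.97826.
At q = 930: demand price = 127.75 − 0.022·930 = 107.29; supply price = 19.5 + 0.024·930 = 41.82.
Δq = 2353.26087 − 930 = 1423.26087; wedge = 107.29 − 41.82 = 65.47.
DWL = ½ × 1423.26087 × 65.47 = 46590.44.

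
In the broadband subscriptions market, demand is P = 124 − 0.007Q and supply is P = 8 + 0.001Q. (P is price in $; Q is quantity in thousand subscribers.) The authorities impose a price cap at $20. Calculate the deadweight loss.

$25000 thousand

Competitive equilibrium: 124 − 0.007Q = 8 + 0.001Q → Q* = 14500, P* = 22.5.
At the ceiling P = 20, quantity supplied = (20 − 8)/0.001 = 12000.
Willingness to pay at Q' = 12000: 124 − 0.007·12000 = 40.
ΔQ = 14500 − 12000 = 2500; wedge = 40 − 20 = 20.
Deadweight loss = ½ × 2500 × 20 = $25000 thousand.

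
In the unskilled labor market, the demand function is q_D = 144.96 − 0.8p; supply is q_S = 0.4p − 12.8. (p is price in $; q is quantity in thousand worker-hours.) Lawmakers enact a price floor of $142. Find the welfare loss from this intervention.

In inverse form: demand p = 181.2 − 1.25q, supply p = 32 + 2.5q.
Competitive equilibrium: 181.2 − 1.25q = 32 + 2.5q → q* = 39.7867, p* = 131.4667.
At the floor p = 142, quantity demanded = (181.2 − 142)/1.25 = 31.36.
Sellers' marginal cost at q' = 31.36: 32 + 2.5·31.36 = 110.4.
Δq = 39.7867 − 31.36 = 8.4267; wedge = 142 − 110.4 = 31.6.
Deadweight loss = ½ × 8.4267 × 31.6 = $133.14 thousand.

$133.14 thousand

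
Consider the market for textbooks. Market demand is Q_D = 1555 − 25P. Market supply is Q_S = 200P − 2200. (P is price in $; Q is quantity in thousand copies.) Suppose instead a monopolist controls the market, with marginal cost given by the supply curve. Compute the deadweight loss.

$6450.29 thousand

In inverse form: demand P = 62.2 − 0.04Q, supply P = 11 + 0.005Q.
Competitive equilibrium: 62.2 − 0.04Q = 11 + 0.005Q → Q* = 1137.7778, P* = 16.6889.
Marginal revenue: MR = 62.2 − 0.08Q. Set MR = MC: 62.2 − 0.08Q = 11 + 0.005Q → Q_m = 602.3529.
Price P_m = 62.2 − 0.04·602.3529 = 38.1059; MC(Q_m) = 11 + 0.005·602.3529 = 14.0118.
Competitive Q* = 1137.7778, so ΔQ = 535.4249; wedge = 38.1059 − 14.0118 = 24.0941.
Deadweight loss = ½ × 535.4249 × 24.0941 = $6450.29 thousand.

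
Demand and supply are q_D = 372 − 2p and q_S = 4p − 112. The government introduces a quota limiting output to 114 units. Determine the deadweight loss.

In inverse form: demand p = 186 − 0.5q, supply p = 28 + 0.25q.
Competitive equilibrium: 186 − 0.5q = 28 + 0.25q → q* = 210.6667, p* = 80.6667.
At q = 114: demand price = 186 − 0.5·114 = 129; supply price = 28 + 0.25·114 = 56.5.
Δq = 210.6667 − 114 = 96.6667; wedge = 129 − 56.5 = 72.5.
DWL = ½ × 96.6667 × 72.5 = 3504.17.

3504.17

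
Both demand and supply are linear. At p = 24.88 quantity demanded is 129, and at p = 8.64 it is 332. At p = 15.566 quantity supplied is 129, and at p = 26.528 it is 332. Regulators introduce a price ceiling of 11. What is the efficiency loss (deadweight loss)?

Demand slope = (8.64 − 24.88)/(332 − 129) = −0.08, so p = 35.2 − 0.08q.
Supply slope = (26.528 − 15.566)/(332 − 129) = 0.054, so p = 8.6 + 0.054q.
Competitive equilibrium: 35.2 − 0.08q = 8.6 + 0.054q → q* = 198.5075, p* = 19.3194.
At the ceiling p = 11, quantity supplied = (11 − 8.6)/0.054 = 44.4444.
Willingness to pay at q' = 44.4444: 35.2 − 0.08·44.4444 = 31.6444.
Δq = 198.5075 − 44.4444 = 154.0631; wedge = 31.6444 − 11 = 20.6444.
Welfare loss = ½ × 154.0631 × 20.6444 = 1590.27.

1590.27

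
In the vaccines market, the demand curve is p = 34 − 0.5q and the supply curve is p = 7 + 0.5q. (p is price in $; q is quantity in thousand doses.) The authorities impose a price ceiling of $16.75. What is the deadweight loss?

Competitive equilibrium: 34 − 0.5q = 7 + 0.5q → q* = 27, p* = 20.5.
At the ceiling p = 16.75, quantity supplied = (16.75 − 7)/0.5 = 19.5.
Willingness to pay at q' = 19.5: 34 − 0.5·19.5 = 24.25.
Δq = 27 − 19.5 = 7.5; wedge = 24.25 − 16.75 = 7.5.
Deadweight loss = ½ × 7.5 × 7.5 = $28.125 thousand.

$28.125 thousand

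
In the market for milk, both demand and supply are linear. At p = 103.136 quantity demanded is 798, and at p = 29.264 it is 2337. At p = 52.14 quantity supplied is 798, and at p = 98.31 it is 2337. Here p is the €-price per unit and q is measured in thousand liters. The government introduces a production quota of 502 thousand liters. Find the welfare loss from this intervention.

€35182.30 thousand

Demand slope = (29.264 − 103.136)/(2337 − 798) = −0.048, so p = 141.44 − 0.048q.
Supply slope = (98.31 − 52.14)/(2337 − 798) = 0.03, so p = 28.2 + 0.03q.
Competitive equilibrium: 141.44 − 0.048q = 28.2 + 0.03q → q* = 1451.7949, p* = 71.7538.
At q = 502: demand price = 141.44 − 0.048·502 = 117.344; supply price = 28.2 + 0.03·502 = 43.26.
Δq = 1451.7949 − 502 = 949.7949; wedge = 117.344 − 43.26 = 74.084.
DWL = ½ × 949.7949 × 74.084 = €35182.30 thousand.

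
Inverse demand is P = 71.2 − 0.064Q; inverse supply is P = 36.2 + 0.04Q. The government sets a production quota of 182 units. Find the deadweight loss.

Competitive equilibrium: 71.2 − 0.064Q = 36.2 + 0.04Q → Q* = 336.5385, P* = 49.6615.
At Q = 182: demand price = 71.2 − 0.064·182 = 59.552; supply price = 36.2 + 0.04·182 = 43.48.
ΔQ = 336.5385 − 182 = 154.5385; wedge = 59.552 − 43.48 = 16.072.
Welfare loss = ½ × 154.5385 × 16.072 = 1241.87.

1241.87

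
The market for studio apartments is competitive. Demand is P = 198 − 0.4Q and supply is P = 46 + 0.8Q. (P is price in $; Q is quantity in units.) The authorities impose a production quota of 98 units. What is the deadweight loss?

Competitive equilibrium: 198 − 0.4Q = 46 + 0.8Q → Q* = 126.6667, P* = 147.3333.
At Q = 98: demand price = 198 − 0.4·98 = 158.8; supply price = 46 + 0.8·98 = 124.4.
ΔQ = 126.6667 − 98 = 28.6667; wedge = 158.8 − 124.4 = 34.4.
The triangle = ½ × 28.6667 × 34.4 = $493.07.

$493.07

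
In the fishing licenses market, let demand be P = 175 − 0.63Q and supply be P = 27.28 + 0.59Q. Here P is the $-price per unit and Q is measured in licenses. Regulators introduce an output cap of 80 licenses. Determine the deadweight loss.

$1029.51

Competitive equilibrium: 175 − 0.63Q = 27.28 + 0.59Q → Q* = 121.082, P* = 98.7184.
At Q = 80: demand price = 175 − 0.63·80 = 124.6; supply price = 27.28 + 0.59·80 = 74.48.
ΔQ = 121.082 − 80 = 41.082; wedge = 124.6 − 74.48 = 50.12.
DWL = ½ × 41.082 × 50.12 = $1029.51.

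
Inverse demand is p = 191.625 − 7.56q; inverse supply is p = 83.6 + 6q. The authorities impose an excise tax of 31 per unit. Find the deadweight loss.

35.44

Competitive equilibrium: 191.625 − 7.56q = 83.6 + 6q → q* = 7.96645, p* = 131.39867.
With the tax, the buyer price exceeds the seller price by 31: (191.625 − 7.56q) − (83.6 + 6q) = 31 → q' = 5.68031.
Δq = 7.96645 − 5.68031 = 2.28614; the wedge equals the tax, 31.
DWL = ½ × 2.28614 × 31 = 35.44.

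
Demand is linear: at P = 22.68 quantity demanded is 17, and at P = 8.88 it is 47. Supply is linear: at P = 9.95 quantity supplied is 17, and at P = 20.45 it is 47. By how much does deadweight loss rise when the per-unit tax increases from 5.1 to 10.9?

57.28

Demand slope = (8.88 − 22.68)/(47 − 17) = −0.46, so P = 30.5 − 0.46Q.
Supply slope = (20.45 − 9.95)/(47 − 17) = 0.35, so P = 4 + 0.35Q.
Competitive equilibrium: 30.5 − 0.46Q = 4 + 0.35Q → Q* = 32.716, P* = 15.4506.
For a per-unit tax t: ΔQ = t/0.81, so DWL = ½·t·(t/0.81) = t²/1.62.
At t = 5.1: DWL = 16.056. At t = 10.9: DWL = 73.34.
Increase = 73.34 − 16.056 = 57.28.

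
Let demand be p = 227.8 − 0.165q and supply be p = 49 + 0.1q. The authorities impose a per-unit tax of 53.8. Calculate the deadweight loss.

Competitive equilibrium: 227.8 − 0.165q = 49 + 0.1q → q* = 674.717, p* = 116.4717.
With the tax, the buyer price exceeds the seller price by 53.8: (227.8 − 0.165q) − (49 + 0.1q) = 53.8 → q' = 471.6981.
Δq = 674.717 − 471.6981 = 203.0189; the wedge equals the tax, 53.8.
Welfare loss = ½ × 203.0189 × 53.8 = 5461.21.

5461.21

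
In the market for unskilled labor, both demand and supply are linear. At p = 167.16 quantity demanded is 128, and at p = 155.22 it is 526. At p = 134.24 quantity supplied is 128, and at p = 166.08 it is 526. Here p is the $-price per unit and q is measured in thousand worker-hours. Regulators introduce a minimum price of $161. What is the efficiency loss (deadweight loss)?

$485.35 thousand

Demand slope = (155.22 − 167.16)/(526 − 128) = −0.03, so p = 171 − 0.03q.
Supply slope = (166.08 − 134.24)/(526 − 128) = 0.08, so p = 124 + 0.08q.
Competitive equilibrium: 171 − 0.03q = 124 + 0.08q → q* = 427.2727, p* = 158.1818.
At the floor p = 161, quantity demanded = (171 − 161)/0.03 = 333.3333.
Sellers' marginal cost at q' = 333.3333: 124 + 0.08·333.3333 = 150.6667.
Δq = 427.2727 − 333.3333 = 93.9394; wedge = 161 − 150.6667 = 10.3333.
The triangle = ½ × 93.9394 × 10.3333 = $485.35 thousand.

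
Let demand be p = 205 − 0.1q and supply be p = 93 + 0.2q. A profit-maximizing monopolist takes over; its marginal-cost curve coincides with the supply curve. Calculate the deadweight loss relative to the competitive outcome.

1306.67

Competitive equilibrium: 205 − 0.1q = 93 + 0.2q → q* = 373.3333, p* = 167.6667.
Marginal revenue: MR = 205 − 0.2q. Set MR = MC: 205 − 0.2q = 93 + 0.2q → q_m = 280.
Price p_m = 205 − 0.1·280 = 177; MC(q_m) = 93 + 0.2·280 = 149.
Competitive q* = 373.3333, so Δq = 93.3333; wedge = 177 − 149 = 28.
The triangle = ½ × 93.3333 × 28 = 1306.67.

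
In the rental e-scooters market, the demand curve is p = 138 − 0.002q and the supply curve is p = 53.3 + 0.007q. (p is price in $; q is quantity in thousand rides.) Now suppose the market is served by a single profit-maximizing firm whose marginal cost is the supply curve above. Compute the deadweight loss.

$13175.56 thousand

Competitive equilibrium: 138 − 0.002q = 53.3 + 0.007q → q* = 9411.1111, p* = 119.1778.
Marginal revenue: MR = 138 − 0.004q. Set MR = MC: 138 − 0.004q = 53.3 + 0.007q → q_m = 7700.
Price p_m = 138 − 0.002·7700 = 122.6; MC(q_m) = 53.3 + 0.007·7700 = 107.2.
Competitive q* = 9411.1111, so Δq = 1711.1111; wedge = 122.6 − 107.2 = 15.4.
Deadweight loss = ½ × 1711.1111 × 15.4 = $13175.56 thousand.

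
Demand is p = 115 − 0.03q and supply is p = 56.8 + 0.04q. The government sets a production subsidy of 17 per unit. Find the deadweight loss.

Competitive equilibrium: 115 − 0.03q = 56.8 + 0.04q → q* = 831.4286, p* = 90.0571.
The subsidy lowers effective supply by 17: p = 39.8 + 0.04q.
New quantity: 115 − 0.03q = 39.8 + 0.04q → q' = 1074.2857.
Overproduction Δq = 1074.2857 − 831.4286 = 242.8571; wedge = subsidy = 17.
Welfare loss = ½ × 242.8571 × 17 = 2064.29.

2064.29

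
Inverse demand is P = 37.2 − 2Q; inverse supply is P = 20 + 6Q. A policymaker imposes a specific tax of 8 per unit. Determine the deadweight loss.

Competitive equilibrium: 37.2 − 2Q = 20 + 6Q → Q* = 2.15, P* = 32.9.
With the tax, the buyer price exceeds the seller price by 8: (37.2 − 2Q) − (20 + 6Q) = 8 → Q' = 1.15.
ΔQ = 2.15 − 1.15 = 1; the wedge equals the tax, 8.
Deadweight loss = ½ × 1 × 8 = 4.

4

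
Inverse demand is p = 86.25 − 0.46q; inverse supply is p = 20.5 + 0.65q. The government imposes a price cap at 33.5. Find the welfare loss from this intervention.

Competitive equilibrium: 86.25 − 0.46q = 20.5 + 0.65q → q* = 59.23423, p* = 59.00225.
At the ceiling p = 33.5, quantity supplied = (33.5 − 20.5)/0.65 = 20.
Willingness to pay at q' = 20: 86.25 − 0.46·20 = 77.05.
Δq = 59.23423 − 20 = 39.23423; wedge = 77.05 − 33.5 = 43.55.
The triangle = ½ × 39.23423 × 43.55 = 854.33.

854.33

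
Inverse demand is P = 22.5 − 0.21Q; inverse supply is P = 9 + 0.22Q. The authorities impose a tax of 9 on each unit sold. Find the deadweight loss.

Competitive equilibrium: 22.5 − 0.21Q = 9 + 0.22Q → Q* = 31.3953, P* = 15.907.
With the tax, the buyer price exceeds the seller price by 9: (22.5 − 0.21Q) − (9 + 0.22Q) = 9 → Q' = 10.4651.
ΔQ = 31.3953 − 10.4651 = 20.9302; the wedge equals the tax, 9.
The triangle = ½ × 20.9302 × 9 = 94.19.

94.19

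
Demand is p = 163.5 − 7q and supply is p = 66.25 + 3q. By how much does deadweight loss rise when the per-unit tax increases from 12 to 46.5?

Competitive equilibrium: 163.5 − 7q = 66.25 + 3q → q* = 9.725, p* = 95.425.
For a per-unit tax t: Δq = t/10, so DWL = ½·t·(t/10) = t²/20.
At t = 12: DWL = 7.2. At t = 46.5: DWL = 108.113.
Increase = 108.113 − 7.2 = 100.91.

100.91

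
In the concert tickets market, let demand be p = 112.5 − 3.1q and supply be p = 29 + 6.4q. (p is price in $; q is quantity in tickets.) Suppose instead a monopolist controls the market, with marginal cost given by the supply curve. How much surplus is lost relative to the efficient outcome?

Competitive equilibrium: 112.5 − 3.1q = 29 + 6.4q → q* = 8.7895, p* = 85.2526.
Marginal revenue: MR = 112.5 − 6.2q. Set MR = MC: 112.5 − 6.2q = 29 + 6.4q → q_m = 6.627.
Price p_m = 112.5 − 3.1·6.627 = 91.9563; MC(q_m) = 29 + 6.4·6.627 = 71.4128.
Competitive q* = 8.7895, so Δq = 2.1625; wedge = 91.9563 − 71.4128 = 20.5435.
Deadweight loss = ½ × 2.1625 × 20.5435 = $22.21.

$22.21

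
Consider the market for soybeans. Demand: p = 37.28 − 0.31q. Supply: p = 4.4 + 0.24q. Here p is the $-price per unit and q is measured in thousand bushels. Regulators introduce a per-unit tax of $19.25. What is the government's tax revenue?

$477.05 thousand

Competitive equilibrium: 37.28 − 0.31q = 4.4 + 0.24q → q* = 59.7818, p* = 18.7476.
With the tax, the buyer price exceeds the seller price by 19.25: (37.28 − 0.31q) − (4.4 + 0.24q) = 19.25 → q' = 24.7818.
Tax revenue = 19.25 × 24.7818 = $477.05 thousand.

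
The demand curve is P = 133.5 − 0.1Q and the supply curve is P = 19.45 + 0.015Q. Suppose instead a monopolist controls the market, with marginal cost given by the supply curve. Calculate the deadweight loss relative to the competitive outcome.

12234.49

Competitive equilibrium: 133.5 − 0.1Q = 19.45 + 0.015Q → Q* = 991.7391, P* = 34.3261.
Marginal revenue: MR = 133.5 − 0.2Q. Set MR = MC: 133.5 − 0.2Q = 19.45 + 0.015Q → Q_m = 530.4651.
Price P_m = 133.5 − 0.1·530.4651 = 80.4535; MC(Q_m) = 19.45 + 0.015·530.4651 = 27.407.
Competitive Q* = 991.7391, so ΔQ = 461.274; wedge = 80.4535 − 27.407 = 53.0465.
Welfare loss = ½ × 461.274 × 53.0465 = 12234.49.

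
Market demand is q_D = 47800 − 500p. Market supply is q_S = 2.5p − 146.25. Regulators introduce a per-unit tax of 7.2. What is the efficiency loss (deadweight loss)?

64.48

In inverse form: demand p = 95.6 − 0.002q, supply p = 58.5 + 0.4q.
Competitive equilibrium: 95.6 − 0.002q = 58.5 + 0.4q → q* = 92.2886, p* = 95.4154.
With the tax, the buyer price exceeds the seller price by 7.2: (95.6 − 0.002q) − (58.5 + 0.4q) = 7.2 → q' = 74.3781.
Δq = 92.2886 − 74.3781 = 17.9105; the wedge equals the tax, 7.2.
Deadweight loss = ½ × 17.9105 × 7.2 = 64.48.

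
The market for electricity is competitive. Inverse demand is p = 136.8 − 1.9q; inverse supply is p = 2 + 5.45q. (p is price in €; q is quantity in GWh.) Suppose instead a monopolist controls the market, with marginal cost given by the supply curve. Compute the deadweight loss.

€52.15

Competitive equilibrium: 136.8 − 1.9q = 2 + 5.45q → q* = 18.3401, p* = 101.9537.
Marginal revenue: MR = 136.8 − 3.8q. Set MR = MC: 136.8 − 3.8q = 2 + 5.45q → q_m = 14.573.
Price p_m = 136.8 − 1.9·14.573 = 109.1113; MC(q_m) = 2 + 5.45·14.573 = 81.4229.
Competitive q* = 18.3401, so Δq = 3.7671; wedge = 109.1113 − 81.4229 = 27.6884.
Welfare loss = ½ × 3.7671 × 27.6884 = €52.15.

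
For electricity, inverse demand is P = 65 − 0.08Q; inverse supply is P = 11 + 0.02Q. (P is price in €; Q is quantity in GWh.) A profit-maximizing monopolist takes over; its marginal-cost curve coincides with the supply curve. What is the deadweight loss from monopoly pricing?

€2880

Competitive equilibrium: 65 − 0.08Q = 11 + 0.02Q → Q* = 540, P* = 21.8.
Marginal revenue: MR = 65 − 0.16Q. Set MR = MC: 65 − 0.16Q = 11 + 0.02Q → Q_m = 300.
Price P_m = 65 − 0.08·300 = 41; MC(Q_m) = 11 + 0.02·300 = 17.
Competitive Q* = 540, so ΔQ = 240; wedge = 41 − 17 = 24.
The triangle = ½ × 240 × 24 = €2880.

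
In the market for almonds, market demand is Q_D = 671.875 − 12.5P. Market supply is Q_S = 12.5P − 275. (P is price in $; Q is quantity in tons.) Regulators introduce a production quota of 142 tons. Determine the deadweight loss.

$254.82

In inverse form: demand P = 53.75 − 0.08Q, supply P = 22 + 0.08Q.
Competitive equilibrium: 53.75 − 0.08Q = 22 + 0.08Q → Q* = 198.4375, P* = 37.875.
At Q = 142: demand price = 53.75 − 0.08·142 = 42.39; supply price = 22 + 0.08·142 = 33.36.
ΔQ = 198.4375 − 142 = 56.4375; wedge = 42.39 − 33.36 = 9.03.
Deadweight loss = ½ × 56.4375 × 9.03 = $254.82.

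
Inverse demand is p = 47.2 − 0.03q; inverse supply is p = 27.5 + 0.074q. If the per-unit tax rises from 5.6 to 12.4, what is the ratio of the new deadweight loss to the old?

Competitive equilibrium: 47.2 − 0.03q = 27.5 + 0.074q → q* = 189.4231, p* = 41.5173.
For a per-unit tax t: Δq = t/0.104, so DWL = ½·t·(t/0.104) = t²/0.208.
At t = 5.6: DWL = 150.769. At t = 12.4: DWL = 739.231.
Ratio = (12.4/5.6)² = 4.903.

4.903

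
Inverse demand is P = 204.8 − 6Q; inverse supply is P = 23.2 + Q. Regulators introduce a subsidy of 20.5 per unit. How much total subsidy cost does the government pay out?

Competitive equilibrium: 204.8 − 6Q = 23.2 + Q → Q* = 25.9429, P* = 49.1429.
The subsidy lowers effective supply by 20.5: P = 2.7 + Q.
New quantity: 204.8 − 6Q = 2.7 + Q → Q' = 28.8714.
Total subsidy cost = 20.5 × 28.8714 = 591.86.

591.86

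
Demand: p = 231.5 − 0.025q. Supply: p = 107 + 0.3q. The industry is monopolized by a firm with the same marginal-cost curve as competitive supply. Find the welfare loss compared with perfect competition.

121.67

Competitive equilibrium: 231.5 − 0.025q = 107 + 0.3q → q* = 383.0769, p* = 221.9231.
Marginal revenue: MR = 231.5 − 0.05q. Set MR = MC: 231.5 − 0.05q = 107 + 0.3q → q_m = 355.7143.
Price p_m = 231.5 − 0.025·355.7143 = 222.6071; MC(q_m) = 107 + 0.3·355.7143 = 213.7143.
Competitive q* = 383.0769, so Δq = 27.3626; wedge = 222.6071 − 213.7143 = 8.8928.
Deadweight loss = ½ × 27.3626 × 8.8928 = 121.67.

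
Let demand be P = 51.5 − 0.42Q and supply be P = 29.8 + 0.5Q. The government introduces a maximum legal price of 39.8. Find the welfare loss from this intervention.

Competitive equilibrium: 51.5 − 0.42Q = 29.8 + 0.5Q → Q* = 23.587, P* = 41.5935.
At the ceiling P = 39.8, quantity supplied = (39.8 − 29.8)/0.5 = 20.
Willingness to pay at Q' = 20: 51.5 − 0.42·20 = 43.1.
ΔQ = 23.587 − 20 = 3.587; wedge = 43.1 − 39.8 = 3.3.
DWL = ½ × 3.587 × 3.3 = 5.92.

5.92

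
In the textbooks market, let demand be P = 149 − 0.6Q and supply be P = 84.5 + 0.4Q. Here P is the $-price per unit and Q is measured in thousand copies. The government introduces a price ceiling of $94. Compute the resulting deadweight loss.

Competitive equilibrium: 149 − 0.6Q = 84.5 + 0.4Q → Q* = 64.5, P* = 110.3.
At the ceiling P = 94, quantity supplied = (94 − 84.5)/0.4 = 23.75.
Willingness to pay at Q' = 23.75: 149 − 0.6·23.75 = 134.75.
ΔQ = 64.5 − 23.75 = 40.75; wedge = 134.75 − 94 = 40.75.
Deadweight loss = ½ × 40.75 × 40.75 = $830.28 thousand.

$830.28 thousand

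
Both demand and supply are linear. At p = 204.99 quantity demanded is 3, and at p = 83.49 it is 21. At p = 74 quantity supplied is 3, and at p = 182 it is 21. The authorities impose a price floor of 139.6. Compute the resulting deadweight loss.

Demand slope = (83.49 − 204.99)/(21 − 3) = −6.75, so p = 225.24 − 6.75q.
Supply slope = (182 − 74)/(21 − 3) = 6, so p = 56 + 6q.
Competitive equilibrium: 225.24 − 6.75q = 56 + 6q → q* = 13.2737, p* = 135.6424.
At the floor p = 139.6, quantity demanded = (225.24 − 139.6)/6.75 = 12.6874.
Sellers' marginal cost at q' = 12.6874: 56 + 6·12.6874 = 132.1244.
Δq = 13.2737 − 12.6874 = 0.5863; wedge = 139.6 − 132.1244 = 7.4756.
Deadweight loss = ½ × 0.5863 × 7.4756 = 2.19.

2.19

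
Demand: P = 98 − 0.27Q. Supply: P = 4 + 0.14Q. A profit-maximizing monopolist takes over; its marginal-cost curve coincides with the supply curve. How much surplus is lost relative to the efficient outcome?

1698.84

Competitive equilibrium: 98 − 0.27Q = 4 + 0.14Q → Q* = 229.2683, P* = 36.0976.
Marginal revenue: MR = 98 − 0.54Q. Set MR = MC: 98 − 0.54Q = 4 + 0.14Q → Q_m = 138.2353.
Price P_m = 98 − 0.27·138.2353 = 60.6765; MC(Q_m) = 4 + 0.14·138.2353 = 23.3529.
Competitive Q* = 229.2683, so ΔQ = 91.033; wedge = 60.6765 − 23.3529 = 37.3236.
The triangle = ½ × 91.033 × 37.3236 = 1698.84.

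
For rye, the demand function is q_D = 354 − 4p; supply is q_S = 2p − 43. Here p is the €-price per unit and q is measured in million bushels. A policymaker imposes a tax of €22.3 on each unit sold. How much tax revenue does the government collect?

In inverse form: demand p = 88.5 − 0.25q, supply p = 21.5 + 0.5q.
Competitive equilibrium: 88.5 − 0.25q = 21.5 + 0.5q → q* = 89.3333, p* = 66.1667.
With the tax, the buyer price exceeds the seller price by 22.3: (88.5 − 0.25q) − (21.5 + 0.5q) = 22.3 → q' = 59.6.
Tax revenue = 22.3 × 59.6 = €1329.08 million.

€1329.08 million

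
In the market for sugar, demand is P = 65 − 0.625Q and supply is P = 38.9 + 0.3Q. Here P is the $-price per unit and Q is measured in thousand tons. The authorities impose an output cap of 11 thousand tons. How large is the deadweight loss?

Competitive equilibrium: 65 − 0.625Q = 38.9 + 0.3Q → Q* = 28.2162, P* = 47.3649.
At Q = 11: demand price = 65 − 0.625·11 = 58.125; supply price = 38.9 + 0.3·11 = 42.2.
ΔQ = 28.2162 − 11 = 17.2162; wedge = 58.125 − 42.2 = 15.925.
Deadweight loss = ½ × 17.2162 × 15.925 = $137.08 thousand.

$137.08 thousand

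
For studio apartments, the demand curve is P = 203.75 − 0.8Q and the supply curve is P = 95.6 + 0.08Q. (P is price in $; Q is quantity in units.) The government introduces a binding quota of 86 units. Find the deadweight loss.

$599.03

Competitive equilibrium: 203.75 − 0.8Q = 95.6 + 0.08Q → Q* = 122.8977, P* = 105.4318.
At Q = 86: demand price = 203.75 − 0.8·86 = 134.95; supply price = 95.6 + 0.08·86 = 102.48.
ΔQ = 122.8977 − 86 = 36.8977; wedge = 134.95 − 102.48 = 32.47.
Deadweight loss = ½ × 36.8977 × 32.47 = $599.03.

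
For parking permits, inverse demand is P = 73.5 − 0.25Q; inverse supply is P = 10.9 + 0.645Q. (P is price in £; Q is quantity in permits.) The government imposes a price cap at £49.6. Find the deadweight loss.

£44.25

Competitive equilibrium: 73.5 − 0.25Q = 10.9 + 0.645Q → Q* = 69.9441, P* = 56.014.
At the ceiling P = 49.6, quantity supplied = (49.6 − 10.9)/0.645 = 60.
Willingness to pay at Q' = 60: 73.5 − 0.25·60 = 58.5.
ΔQ = 69.9441 − 60 = 9.9441; wedge = 58.5 − 49.6 = 8.9.
Deadweight loss = ½ × 9.9441 × 8.9 = £44.25.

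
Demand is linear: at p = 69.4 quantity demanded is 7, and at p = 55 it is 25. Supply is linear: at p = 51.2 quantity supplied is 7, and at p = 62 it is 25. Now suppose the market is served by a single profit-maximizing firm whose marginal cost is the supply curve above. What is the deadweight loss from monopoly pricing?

37.02

Demand slope = (55 − 69.4)/(25 − 7) = −0.8, so p = 75 − 0.8q.
Supply slope = (62 − 51.2)/(25 − 7) = 0.6, so p = 47 + 0.6q.
Competitive equilibrium: 75 − 0.8q = 47 + 0.6q → q* = 20, p* = 59.
Marginal revenue: MR = 75 − 1.6q. Set MR = MC: 75 − 1.6q = 47 + 0.6q → q_m = 12.7273.
Price p_m = 75 − 0.8·12.7273 = 64.8182; MC(q_m) = 47 + 0.6·12.7273 = 54.6364.
Competitive q* = 20, so Δq = 7.2727; wedge = 64.8182 − 54.6364 = 10.1818.
The triangle = ½ × 7.2727 × 10.1818 = 37.02.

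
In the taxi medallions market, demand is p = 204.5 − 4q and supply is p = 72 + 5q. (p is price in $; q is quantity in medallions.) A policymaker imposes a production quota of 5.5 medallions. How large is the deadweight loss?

Competitive equilibrium: 204.5 − 4q = 72 + 5q → q* = 14.7222, p* = 145.6111.
At q = 5.5: demand price = 204.5 − 4·5.5 = 182.5; supply price = 72 + 5·5.5 = 99.5.
Δq = 14.7222 − 5.5 = 9.2222; wedge = 182.5 − 99.5 = 83.
The triangle = ½ × 9.2222 × 83 = $382.72.

$382.72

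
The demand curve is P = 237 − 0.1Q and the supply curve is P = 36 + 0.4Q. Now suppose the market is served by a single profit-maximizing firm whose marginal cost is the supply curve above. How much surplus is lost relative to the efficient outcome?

Competitive equilibrium: 237 − 0.1Q = 36 + 0.4Q → Q* = 402, P* = 196.8.
Marginal revenue: MR = 237 − 0.2Q. Set MR = MC: 237 − 0.2Q = 36 + 0.4Q → Q_m = 335.
Price P_m = 237 − 0.1·335 = 203.5; MC(Q_m) = 36 + 0.4·335 = 170.
Competitive Q* = 402, so ΔQ = 67; wedge = 203.5 − 170 = 33.5.
Welfare loss = ½ × 67 × 33.5 = 1122.25.

1122.25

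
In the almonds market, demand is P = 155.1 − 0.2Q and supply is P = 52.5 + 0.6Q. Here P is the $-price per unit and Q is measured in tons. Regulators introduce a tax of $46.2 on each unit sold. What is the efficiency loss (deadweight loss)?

Competitive equilibrium: 155.1 − 0.2Q = 52.5 + 0.6Q → Q* = 128.25, P* = 129.45.
With the tax, the buyer price exceeds the seller price by 46.2: (155.1 − 0.2Q) − (52.5 + 0.6Q) = 46.2 → Q' = 70.5.
ΔQ = 128.25 − 70.5 = 57.75; the wedge equals the tax, 46.2.
Deadweight loss = ½ × 57.75 × 46.2 = $1334.025.

$1334.025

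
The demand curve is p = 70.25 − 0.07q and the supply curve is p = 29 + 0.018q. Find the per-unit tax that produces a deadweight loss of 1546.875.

16.5

Competitive equilibrium: 70.25 − 0.07q = 29 + 0.018q → q* = 468.75, p* = 37.4375.
A tax t gives Δq = t/0.088 and wedge t, so DWL = t²/0.176.
t²/0.176 = 1546.875 → t² = 272.25 → t = 16.5.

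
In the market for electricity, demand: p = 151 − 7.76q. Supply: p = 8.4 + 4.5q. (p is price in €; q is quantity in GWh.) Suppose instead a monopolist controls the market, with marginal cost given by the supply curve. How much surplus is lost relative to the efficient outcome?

Competitive equilibrium: 151 − 7.76q = 8.4 + 4.5q → q* = 11.6313, p* = 60.7409.
Marginal revenue: MR = 151 − 15.52q. Set MR = MC: 151 − 15.52q = 8.4 + 4.5q → q_m = 7.1229.
Price p_m = 151 − 7.76·7.1229 = 95.7263; MC(q_m) = 8.4 + 4.5·7.1229 = 40.4531.
Competitive q* = 11.6313, so Δq = 4.5084; wedge = 95.7263 − 40.4531 = 55.2732.
Welfare loss = ½ × 4.5084 × 55.2732 = €124.60.

€124.60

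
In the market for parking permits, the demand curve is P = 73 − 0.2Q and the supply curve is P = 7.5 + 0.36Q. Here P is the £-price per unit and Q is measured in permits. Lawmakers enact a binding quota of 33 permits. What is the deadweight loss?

£1974

Competitive equilibrium: 73 − 0.2Q = 7.5 + 0.36Q → Q* = 116.9643, P* = 49.6071.
At Q = 33: demand price = 73 − 0.2·33 = 66.4; supply price = 7.5 + 0.36·33 = 19.38.
ΔQ = 116.9643 − 33 = 83.9643; wedge = 66.4 − 19.38 = 47.02.
Welfare loss = ½ × 83.9643 × 47.02 = £1974.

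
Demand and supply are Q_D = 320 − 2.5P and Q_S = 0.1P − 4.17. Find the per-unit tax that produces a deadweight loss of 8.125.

13

In inverse form: demand P = 128 − 0.4Q, supply P = 41.7 + 10Q.
Competitive equilibrium: 128 − 0.4Q = 41.7 + 10Q → Q* = 8.2981, P* = 124.6808.
A tax t gives ΔQ = t/10.4 and wedge t, so DWL = t²/20.8.
t²/20.8 = 8.125 → t² = 169 → t = 13.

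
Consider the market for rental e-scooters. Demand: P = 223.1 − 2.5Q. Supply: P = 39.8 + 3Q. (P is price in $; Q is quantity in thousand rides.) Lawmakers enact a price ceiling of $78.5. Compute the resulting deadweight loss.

Competitive equilibrium: 223.1 − 2.5Q = 39.8 + 3Q → Q* = 33.3273, P* = 139.7818.
At the ceiling P = 78.5, quantity supplied = (78.5 − 39.8)/3 = 12.9.
Willingness to pay at Q' = 12.9: 223.1 − 2.5·12.9 = 190.85.
ΔQ = 33.3273 − 12.9 = 20.4273; wedge = 190.85 − 78.5 = 112.35.
The triangle = ½ × 20.4273 × 112.35 = $1147.50 thousand.

$1147.50 thousand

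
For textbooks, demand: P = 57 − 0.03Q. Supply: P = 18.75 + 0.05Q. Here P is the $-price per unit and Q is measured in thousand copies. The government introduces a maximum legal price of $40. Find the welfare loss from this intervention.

$112.89 thousand

Competitive equilibrium: 57 − 0.03Q = 18.75 + 0.05Q → Q* = 478.125, P* = 42.6563.
At the ceiling P = 40, quantity supplied = (40 − 18.75)/0.05 = 425.
Willingness to pay at Q' = 425: 57 − 0.03·425 = 44.25.
ΔQ = 478.125 − 425 = 53.125; wedge = 44.25 − 40 = 4.25.
Deadweight loss = ½ × 53.125 × 4.25 = $112.89 thousand.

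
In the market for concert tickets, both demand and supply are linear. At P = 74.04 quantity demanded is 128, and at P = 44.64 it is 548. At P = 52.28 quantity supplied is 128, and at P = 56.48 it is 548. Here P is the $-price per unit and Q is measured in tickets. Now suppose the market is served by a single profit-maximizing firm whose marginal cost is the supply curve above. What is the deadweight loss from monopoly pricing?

$1393.78

Demand slope = (44.64 − 74.04)/(548 − 128) = −0.07, so P = 83 − 0.07Q.
Supply slope = (56.48 − 52.28)/(548 − 128) = 0.01, so P = 51 + 0.01Q.
Competitive equilibrium: 83 − 0.07Q = 51 + 0.01Q → Q* = 400, P* = 55.
Marginal revenue: MR = 83 − 0.14Q. Set MR = MC: 83 − 0.14Q = 51 + 0.01Q → Q_m = 213.3333.
Price P_m = 83 − 0.07·213.3333 = 68.0667; MC(Q_m) = 51 + 0.01·213.3333 = 53.1333.
Competitive Q* = 400, so ΔQ = 186.6667; wedge = 68.0667 − 53.1333 = 14.9334.
DWL = ½ × 186.6667 × 14.9334 = $1393.78.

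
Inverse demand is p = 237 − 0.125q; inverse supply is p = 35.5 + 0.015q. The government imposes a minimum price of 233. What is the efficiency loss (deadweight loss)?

138631.72

Competitive equilibrium: 237 − 0.125q = 35.5 + 0.015q → q* = 1439.28571, p* = 57.08929.
At the floor p = 233, quantity demanded = (237 − 233)/0.125 = 32.
Sellers' marginal cost at q' = 32: 35.5 + 0.015·32 = 35.98.
Δq = 1439.28571 − 32 = 1407.28571; wedge = 233 − 35.98 = 197.02.
The triangle = ½ × 1407.28571 × 197.02 = 138631.72.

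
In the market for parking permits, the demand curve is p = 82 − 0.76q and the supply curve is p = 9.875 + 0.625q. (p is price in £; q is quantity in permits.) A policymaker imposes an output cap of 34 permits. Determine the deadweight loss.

Competitive equilibrium: 82 − 0.76q = 9.875 + 0.625q → q* = 52.0758, p* = 42.4224.
At q = 34: demand price = 82 − 0.76·34 = 56.16; supply price = 9.875 + 0.625·34 = 31.125.
Δq = 52.0758 − 34 = 18.0758; wedge = 56.16 − 31.125 = 25.035.
The triangle = ½ × 18.0758 × 25.035 = £226.26.

£226.26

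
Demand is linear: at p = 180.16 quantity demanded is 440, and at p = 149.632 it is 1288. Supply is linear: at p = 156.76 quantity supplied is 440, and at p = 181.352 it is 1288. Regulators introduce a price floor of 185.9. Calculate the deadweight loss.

8769.23

Demand slope = (149.632 − 180.16)/(1288 − 440) = −0.036, so p = 196 − 0.036q.
Supply slope = (181.352 − 156.76)/(1288 − 440) = 0.029, so p = 144 + 0.029q.
Competitive equilibrium: 196 − 0.036q = 144 + 0.029q → q* = 800, p* = 167.2.
At the floor p = 185.9, quantity demanded = (196 − 185.9)/0.036 = 280.5556.
Sellers' marginal cost at q' = 280.5556: 144 + 0.029·280.5556 = 152.1361.
Δq = 800 − 280.5556 = 519.4444; wedge = 185.9 − 152.1361 = 33.7639.
Deadweight loss = ½ × 519.4444 × 33.7639 = 8769.23.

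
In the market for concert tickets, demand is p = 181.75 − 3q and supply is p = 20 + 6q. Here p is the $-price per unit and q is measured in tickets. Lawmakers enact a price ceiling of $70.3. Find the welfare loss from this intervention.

$413.76

Competitive equilibrium: 181.75 − 3q = 20 + 6q → q* = 17.9722, p* = 127.8333.
At the ceiling p = 70.3, quantity supplied = (70.3 − 20)/6 = 8.3833.
Willingness to pay at q' = 8.3833: 181.75 − 3·8.3833 = 156.6001.
Δq = 17.9722 − 8.3833 = 9.5889; wedge = 156.6001 − 70.3 = 86.3001.
DWL = ½ × 9.5889 × 86.3001 = $413.76.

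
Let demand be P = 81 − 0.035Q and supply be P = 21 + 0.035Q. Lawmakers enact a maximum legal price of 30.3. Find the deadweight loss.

Competitive equilibrium: 81 − 0.035Q = 21 + 0.035Q → Q* = 857.1429, P* = 51.
At the ceiling P = 30.3, quantity supplied = (30.3 − 21)/0.035 = 265.7143.
Willingness to pay at Q' = 265.7143: 81 − 0.035·265.7143 = 71.7.
ΔQ = 857.1429 − 265.7143 = 591.4286; wedge = 71.7 − 30.3 = 41.4.
Deadweight loss = ½ × 591.4286 × 41.4 = 12242.57.

12242.57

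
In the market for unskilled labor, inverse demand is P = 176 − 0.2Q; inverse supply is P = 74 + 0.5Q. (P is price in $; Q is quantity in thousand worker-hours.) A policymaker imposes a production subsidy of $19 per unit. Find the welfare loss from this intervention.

Competitive equilibrium: 176 − 0.2Q = 74 + 0.5Q → Q* = 145.7143, P* = 146.8571.
The subsidy lowers effective supply by 19: P = 55 + 0.5Q.
New quantity: 176 − 0.2Q = 55 + 0.5Q → Q' = 172.8571.
Overproduction ΔQ = 172.8571 − 145.7143 = 27.1428; wedge = subsidy = 19.
DWL = ½ × 27.1428 × 19 = $257.86 thousand.

$257.86 thousand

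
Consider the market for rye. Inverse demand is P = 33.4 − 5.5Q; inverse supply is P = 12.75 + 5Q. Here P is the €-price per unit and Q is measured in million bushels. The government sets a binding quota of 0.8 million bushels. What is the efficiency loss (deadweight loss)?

Competitive equilibrium: 33.4 − 5.5Q = 12.75 + 5Q → Q* = 1.9667, P* = 22.5833.
At Q = 0.8: demand price = 33.4 − 5.5·0.8 = 29; supply price = 12.75 + 5·0.8 = 16.75.
ΔQ = 1.9667 − 0.8 = 1.1667; wedge = 29 − 16.75 = 12.25.
The triangle = ½ × 1.1667 × 12.25 = €7.15 million.

€7.15 million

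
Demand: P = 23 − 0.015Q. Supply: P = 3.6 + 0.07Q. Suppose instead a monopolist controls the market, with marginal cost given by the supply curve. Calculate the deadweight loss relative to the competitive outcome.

49.81

Competitive equilibrium: 23 − 0.015Q = 3.6 + 0.07Q → Q* = 228.2353, P* = 19.5765.
Marginal revenue: MR = 23 − 0.03Q. Set MR = MC: 23 − 0.03Q = 3.6 + 0.07Q → Q_m = 194.
Price P_m = 23 − 0.015·194 = 20.09; MC(Q_m) = 3.6 + 0.07·194 = 17.18.
Competitive Q* = 228.2353, so ΔQ = 34.2353; wedge = 20.09 − 17.18 = 2.91.
The triangle = ½ × 34.2353 × 2.91 = 49.81.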